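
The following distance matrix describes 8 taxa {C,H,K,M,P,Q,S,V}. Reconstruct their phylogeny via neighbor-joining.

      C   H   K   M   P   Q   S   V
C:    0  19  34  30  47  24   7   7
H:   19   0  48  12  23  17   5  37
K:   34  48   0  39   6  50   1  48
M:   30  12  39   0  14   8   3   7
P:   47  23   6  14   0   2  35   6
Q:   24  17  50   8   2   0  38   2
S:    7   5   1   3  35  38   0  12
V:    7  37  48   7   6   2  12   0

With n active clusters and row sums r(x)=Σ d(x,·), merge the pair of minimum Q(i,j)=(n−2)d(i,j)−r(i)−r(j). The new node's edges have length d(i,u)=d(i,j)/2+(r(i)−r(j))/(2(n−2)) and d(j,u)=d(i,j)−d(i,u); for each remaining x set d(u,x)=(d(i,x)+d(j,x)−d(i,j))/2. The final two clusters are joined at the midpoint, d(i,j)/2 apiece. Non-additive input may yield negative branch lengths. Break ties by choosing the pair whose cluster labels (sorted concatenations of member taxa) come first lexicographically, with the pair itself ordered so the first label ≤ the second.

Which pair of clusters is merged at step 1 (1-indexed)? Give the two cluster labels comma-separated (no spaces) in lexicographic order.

1. join K+P (d=6, Q=-323) ⇒ KP; edges |K|=43/4, |P|=-19/4
  updated: d(C,KP)=75/2, d(H,KP)=65/2, d(KP,M)=47/2, d(KP,Q)=23, d(KP,S)=15, d(KP,V)=24
2. join Q+V (d=2, Q=-191) ⇒ QV; edges |Q|=33/10, |V|=-13/10
  updated: d(C,QV)=29/2, d(H,QV)=26, d(KP,QV)=45/2, d(M,QV)=13/2, d(QV,S)=24
3. join C+QV (d=29/2, Q=-287/2) ⇒ CQV; edges |C|=145/16, |QV|=87/16
  updated: d(CQV,H)=61/4, d(CQV,KP)=91/4, d(CQV,M)=11, d(CQV,S)=33/4
4. join CQV+KP (d=91/4, Q=-331/4) ⇒ CKPQV; edges |CQV|=127/24, |KP|=419/24
  updated: d(CKPQV,H)=25/2, d(CKPQV,M)=47/8, d(CKPQV,S)=1/4
5. join CKPQV+M (d=47/8, Q=-111/4) ⇒ CKMPQV; edges |CKPQV|=19/8, |M|=7/2
  updated: d(CKMPQV,H)=149/16, d(CKMPQV,S)=-21/16
6. join CKMPQV+H (d=149/16, Q=-13) ⇒ CHKMPQV; edges |CKMPQV|=3/2, |H|=125/16
  updated: d(CHKMPQV,S)=-45/16
7. join CHKMPQV+S (d=-45/16) ⇒ CHKMPQSV; edges |CHKMPQV|=-45/32, |S|=-45/32
final tree: (((((C:145/16,(Q:33/10,V:-13/10):87/16):127/24,(K:43/4,P:-19/4):419/24):19/8,M:7/2):3/2,H:125/16):-45/32,S:-45/32)
total length: 461/8

K,P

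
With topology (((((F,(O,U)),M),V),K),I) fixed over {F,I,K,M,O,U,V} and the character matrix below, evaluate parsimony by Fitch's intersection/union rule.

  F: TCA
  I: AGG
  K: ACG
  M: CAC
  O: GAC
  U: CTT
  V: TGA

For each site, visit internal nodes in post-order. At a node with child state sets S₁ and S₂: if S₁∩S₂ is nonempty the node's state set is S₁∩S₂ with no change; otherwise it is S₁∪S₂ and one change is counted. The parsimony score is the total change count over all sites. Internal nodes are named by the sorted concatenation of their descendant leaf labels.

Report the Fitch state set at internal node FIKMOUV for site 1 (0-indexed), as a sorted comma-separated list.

site 0, node OU: O={G} ∪ U={C} → {C,G} (+1)
site 0, node FOU: F={T} ∪ OU={C,G} → {C,G,T} (+1)
site 0, node FMOU: FOU={C,G,T} ∩ M={C} → {C} (+0)
site 0, node FMOUV: FMOU={C} ∪ V={T} → {C,T} (+1)
site 0, node FKMOUV: FMOUV={C,T} ∪ K={A} → {A,C,T} (+1)
site 0, node FIKMOUV: FKMOUV={A,C,T} ∩ I={A} → {A} (+0)
site 1, node OU: O={A} ∪ U={T} → {A,T} (+1)
site 1, node FOU: F={C} ∪ OU={A,T} → {A,C,T} (+1)
site 1, node FMOU: FOU={A,C,T} ∩ M={A} → {A} (+0)
site 1, node FMOUV: FMOU={A} ∪ V={G} → {A,G} (+1)
site 1, node FKMOUV: FMOUV={A,G} ∪ K={C} → {A,C,G} (+1)
site 1, node FIKMOUV: FKMOUV={A,C,G} ∩ I={G} → {G} (+0)
site 2, node OU: O={C} ∪ U={T} → {C,T} (+1)
site 2, node FOU: F={A} ∪ OU={C,T} → {A,C,T} (+1)
site 2, node FMOU: FOU={A,C,T} ∩ M={C} → {C} (+0)
site 2, node FMOUV: FMOU={C} ∪ V={A} → {A,C} (+1)
site 2, node FKMOUV: FMOUV={A,C} ∪ K={G} → {A,C,G} (+1)
site 2, node FIKMOUV: FKMOUV={A,C,G} ∩ I={G} → {G} (+0)
per-site changes: [4, 4, 4]; total = 12

G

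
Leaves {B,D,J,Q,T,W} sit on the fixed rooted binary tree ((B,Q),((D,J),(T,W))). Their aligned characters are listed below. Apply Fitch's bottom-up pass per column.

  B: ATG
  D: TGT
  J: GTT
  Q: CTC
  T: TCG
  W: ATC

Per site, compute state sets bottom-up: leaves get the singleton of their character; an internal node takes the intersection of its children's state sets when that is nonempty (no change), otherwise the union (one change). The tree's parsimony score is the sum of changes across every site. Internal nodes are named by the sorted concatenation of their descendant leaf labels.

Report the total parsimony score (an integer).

9

site 0, node BQ: B={A} ∪ Q={C} → {A,C} (+1)
site 0, node DJ: D={T} ∪ J={G} → {G,T} (+1)
site 0, node TW: T={T} ∪ W={A} → {A,T} (+1)
site 0, node DJTW: DJ={G,T} ∩ TW={A,T} → {T} (+0)
site 0, node BDJQTW: BQ={A,C} ∪ DJTW={T} → {A,C,T} (+1)
site 1, node BQ: B={T} ∩ Q={T} → {T} (+0)
site 1, node DJ: D={G} ∪ J={T} → {G,T} (+1)
site 1, node TW: T={C} ∪ W={T} → {C,T} (+1)
site 1, node DJTW: DJ={G,T} ∩ TW={C,T} → {T} (+0)
site 1, node BDJQTW: BQ={T} ∩ DJTW={T} → {T} (+0)
site 2, node BQ: B={G} ∪ Q={C} → {C,G} (+1)
site 2, node DJ: D={T} ∩ J={T} → {T} (+0)
site 2, node TW: T={G} ∪ W={C} → {C,G} (+1)
site 2, node DJTW: DJ={T} ∪ TW={C,G} → {C,G,T} (+1)
site 2, node BDJQTW: BQ={C,G} ∩ DJTW={C,G,T} → {C,G} (+0)
per-site changes: [4, 2, 3]; total = 9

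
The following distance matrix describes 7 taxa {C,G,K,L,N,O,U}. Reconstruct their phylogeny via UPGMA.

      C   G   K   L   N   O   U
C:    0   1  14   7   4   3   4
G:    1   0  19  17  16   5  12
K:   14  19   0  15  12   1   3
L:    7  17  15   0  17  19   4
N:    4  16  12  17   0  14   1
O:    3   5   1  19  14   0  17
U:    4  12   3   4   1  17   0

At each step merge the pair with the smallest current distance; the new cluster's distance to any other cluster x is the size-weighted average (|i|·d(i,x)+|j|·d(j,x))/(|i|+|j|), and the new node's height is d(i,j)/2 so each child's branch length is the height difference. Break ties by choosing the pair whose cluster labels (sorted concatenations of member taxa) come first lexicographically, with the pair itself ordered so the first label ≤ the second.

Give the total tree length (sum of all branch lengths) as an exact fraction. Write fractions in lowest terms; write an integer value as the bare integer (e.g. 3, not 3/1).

1181/48

1. join C+G (d=1) ⇒ CG; edges |C|=1/2, |G|=1/2
  updated: d(CG,K)=33/2, d(CG,L)=12, d(CG,N)=10, d(CG,O)=4, d(CG,U)=8
2. join K+O (d=1) ⇒ KO; edges |K|=1/2, |O|=1/2
  updated: d(CG,KO)=41/4, d(KO,L)=17, d(KO,N)=13, d(KO,U)=10
3. join N+U (d=1) ⇒ NU; edges |N|=1/2, |U|=1/2
  updated: d(CG,NU)=9, d(KO,NU)=23/2, d(L,NU)=21/2
4. join CG+NU (d=9) ⇒ CGNU; edges |CG|=4, |NU|=4
  updated: d(CGNU,KO)=87/8, d(CGNU,L)=45/4
5. join CGNU+KO (d=87/8) ⇒ CGKNOU; edges |CGNU|=15/16, |KO|=79/16
  updated: d(CGKNOU,L)=79/6
6. join CGKNOU+L (d=79/6) ⇒ CGKLNOU; edges |CGKNOU|=55/48, |L|=79/12
final tree: ((((C:1/2,G:1/2):4,(N:1/2,U:1/2):4):15/16,(K:1/2,O:1/2):79/16):55/48,L:79/12)
total length: 1181/48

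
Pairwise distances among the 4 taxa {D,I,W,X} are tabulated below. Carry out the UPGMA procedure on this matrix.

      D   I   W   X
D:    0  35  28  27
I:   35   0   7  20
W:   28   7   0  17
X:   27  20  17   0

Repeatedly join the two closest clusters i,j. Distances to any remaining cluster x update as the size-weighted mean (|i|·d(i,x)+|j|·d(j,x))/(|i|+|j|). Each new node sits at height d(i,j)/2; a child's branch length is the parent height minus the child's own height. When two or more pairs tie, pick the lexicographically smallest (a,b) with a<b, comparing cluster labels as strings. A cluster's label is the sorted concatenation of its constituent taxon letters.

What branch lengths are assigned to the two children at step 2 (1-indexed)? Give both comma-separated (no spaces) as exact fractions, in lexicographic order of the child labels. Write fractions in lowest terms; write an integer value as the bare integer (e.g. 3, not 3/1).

1. join I+W (d=7) ⇒ IW; edges |I|=7/2, |W|=7/2
  updated: d(D,IW)=63/2, d(IW,X)=37/2
2. join IW+X (d=37/2) ⇒ IWX; edges |IW|=23/4, |X|=37/4
  updated: d(D,IWX)=30
3. join D+IWX (d=30) ⇒ DIWX; edges |D|=15, |IWX|=23/4
final tree: (D:15,((I:7/2,W:7/2):23/4,X:37/4):23/4)
total length: 171/4

23/4,37/4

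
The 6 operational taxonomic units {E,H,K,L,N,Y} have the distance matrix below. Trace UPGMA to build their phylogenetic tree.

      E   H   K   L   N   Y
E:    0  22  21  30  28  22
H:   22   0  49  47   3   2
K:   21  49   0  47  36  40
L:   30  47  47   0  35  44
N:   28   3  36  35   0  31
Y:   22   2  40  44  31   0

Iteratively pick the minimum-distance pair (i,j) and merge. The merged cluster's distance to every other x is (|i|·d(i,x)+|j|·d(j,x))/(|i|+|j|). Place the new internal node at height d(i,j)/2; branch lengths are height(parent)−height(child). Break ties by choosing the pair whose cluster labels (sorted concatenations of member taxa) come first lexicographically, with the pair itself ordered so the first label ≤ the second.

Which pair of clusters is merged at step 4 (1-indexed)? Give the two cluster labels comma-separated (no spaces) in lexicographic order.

EK,HNY

step 1: merge (H,Y) at d=2; branch lengths H→1, Y→1; new cluster HY
  updated: d(E,HY)=22, d(HY,K)=89/2, d(HY,L)=91/2, d(HY,N)=17
step 2: merge (HY,N) at d=17; branch lengths HY→15/2, N→17/2; new cluster HNY
  updated: d(E,HNY)=24, d(HNY,K)=125/3, d(HNY,L)=42
step 3: merge (E,K) at d=21; branch lengths E→21/2, K→21/2; new cluster EK
  updated: d(EK,HNY)=197/6, d(EK,L)=77/2
step 4: merge (EK,HNY) at d=197/6; branch lengths EK→71/12, HNY→95/12; new cluster EHKNY
  updated: d(EHKNY,L)=203/5
step 5: merge (EHKNY,L) at d=203/5; branch lengths EHKNY→233/60, L→203/10; new cluster EHKLNY
final tree: (((E:21/2,K:21/2):71/12,((H:1,Y:1):15/2,N:17/2):95/12):233/60,L:203/10)
total length: 4621/60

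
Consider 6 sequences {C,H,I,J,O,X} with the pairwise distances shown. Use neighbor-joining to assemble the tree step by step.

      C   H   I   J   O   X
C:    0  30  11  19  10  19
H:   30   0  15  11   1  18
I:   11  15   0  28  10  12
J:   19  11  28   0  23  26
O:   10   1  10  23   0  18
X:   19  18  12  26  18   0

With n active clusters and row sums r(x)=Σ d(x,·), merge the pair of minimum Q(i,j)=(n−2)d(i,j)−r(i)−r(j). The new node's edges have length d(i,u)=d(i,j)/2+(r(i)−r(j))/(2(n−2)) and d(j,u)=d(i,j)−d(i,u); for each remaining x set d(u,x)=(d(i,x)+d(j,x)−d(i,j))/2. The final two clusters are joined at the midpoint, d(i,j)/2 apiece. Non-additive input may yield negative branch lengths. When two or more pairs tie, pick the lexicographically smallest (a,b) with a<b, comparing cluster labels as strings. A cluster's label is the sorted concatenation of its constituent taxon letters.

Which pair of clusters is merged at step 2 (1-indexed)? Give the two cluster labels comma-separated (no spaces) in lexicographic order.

HJ,O

step 1: merge (H,J) at d=11, Q=-138; branch lengths H→3/2, J→19/2; new cluster HJ
  updated: d(C,HJ)=19, d(HJ,I)=16, d(HJ,O)=13/2, d(HJ,X)=33/2
step 2: merge (HJ,O) at d=13/2, Q=-83; branch lengths HJ→11/2, O→1; new cluster HJO
  updated: d(C,HJO)=45/4, d(HJO,I)=39/4, d(HJO,X)=14
step 3: merge (C,HJO) at d=45/4, Q=-215/4; branch lengths C→115/16, HJO→65/16; new cluster CHJO
  updated: d(CHJO,I)=19/4, d(CHJO,X)=87/8
step 4: merge (CHJO,I) at d=19/4, Q=-221/8; branch lengths CHJO→29/16, I→47/16; new cluster CHIJO
  updated: d(CHIJO,X)=145/16
step 5: merge (CHIJO,X) at d=145/16; branch lengths CHIJO→145/32, X→145/32; new cluster CHIJOX
final tree: (((C:115/16,((H:3/2,J:19/2):11/2,O:1):65/16):29/16,I:47/16):145/32,X:145/32)
total length: 681/16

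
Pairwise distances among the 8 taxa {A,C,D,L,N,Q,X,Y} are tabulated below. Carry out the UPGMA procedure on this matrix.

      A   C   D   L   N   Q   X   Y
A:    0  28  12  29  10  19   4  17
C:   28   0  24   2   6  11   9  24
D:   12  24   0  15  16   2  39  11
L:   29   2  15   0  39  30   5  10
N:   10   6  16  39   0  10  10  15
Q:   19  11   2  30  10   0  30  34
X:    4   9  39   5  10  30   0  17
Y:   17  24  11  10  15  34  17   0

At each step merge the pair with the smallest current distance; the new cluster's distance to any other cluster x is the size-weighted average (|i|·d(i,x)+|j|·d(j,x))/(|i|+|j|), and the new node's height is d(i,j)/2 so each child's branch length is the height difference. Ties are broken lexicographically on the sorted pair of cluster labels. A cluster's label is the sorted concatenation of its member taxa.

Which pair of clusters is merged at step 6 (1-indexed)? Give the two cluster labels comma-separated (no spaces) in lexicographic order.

ANXY,CL

iteration 1: select C,L (d=2); attach at lengths (1, 1); label the merged cluster CL
  updated: d(A,CL)=57/2, d(CL,D)=39/2, d(CL,N)=45/2, d(CL,Q)=41/2, d(CL,X)=7, d(CL,Y)=17
iteration 2: select D,Q (d=2); attach at lengths (1, 1); label the merged cluster DQ
  updated: d(A,DQ)=31/2, d(CL,DQ)=20, d(DQ,N)=13, d(DQ,X)=69/2, d(DQ,Y)=45/2
iteration 3: select A,X (d=4); attach at lengths (2, 2); label the merged cluster AX
  updated: d(AX,CL)=71/4, d(AX,DQ)=25, d(AX,N)=10, d(AX,Y)=17
iteration 4: select AX,N (d=10); attach at lengths (3, 5); label the merged cluster ANX
  updated: d(ANX,CL)=58/3, d(ANX,DQ)=21, d(ANX,Y)=49/3
iteration 5: select ANX,Y (d=49/3); attach at lengths (19/6, 49/6); label the merged cluster ANXY
  updated: d(ANXY,CL)=75/4, d(ANXY,DQ)=171/8
iteration 6: select ANXY,CL (d=75/4); attach at lengths (29/24, 67/8); label the merged cluster ACLNXY
  updated: d(ACLNXY,DQ)=251/12
iteration 7: select ACLNXY,DQ (d=251/12); attach at lengths (13/12, 227/24); label the merged cluster ACDLNQXY
final tree: (((((A:2,X:2):3,N:5):19/6,Y:49/6):29/24,(C:1,L:1):67/8):13/12,(D:1,Q:1):227/24)
total length: 1139/24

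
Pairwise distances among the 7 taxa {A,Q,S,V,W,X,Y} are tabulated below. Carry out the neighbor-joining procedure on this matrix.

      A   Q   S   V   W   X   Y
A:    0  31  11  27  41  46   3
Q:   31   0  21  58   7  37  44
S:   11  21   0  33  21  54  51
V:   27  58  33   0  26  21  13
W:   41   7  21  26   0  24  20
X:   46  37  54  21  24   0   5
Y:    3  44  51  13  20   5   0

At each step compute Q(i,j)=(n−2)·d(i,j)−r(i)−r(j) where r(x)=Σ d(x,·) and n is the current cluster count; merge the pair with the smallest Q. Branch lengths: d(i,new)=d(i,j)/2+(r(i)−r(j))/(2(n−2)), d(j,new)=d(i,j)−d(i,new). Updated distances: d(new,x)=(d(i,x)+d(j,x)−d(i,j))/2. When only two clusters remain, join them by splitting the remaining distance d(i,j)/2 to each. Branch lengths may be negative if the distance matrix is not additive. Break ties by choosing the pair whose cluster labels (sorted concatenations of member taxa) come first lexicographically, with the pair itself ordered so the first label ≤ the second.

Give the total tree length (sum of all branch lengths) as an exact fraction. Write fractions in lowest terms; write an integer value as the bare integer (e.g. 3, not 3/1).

1115/16

1. join Q+W (d=7, Q=-302) ⇒ QW; edges |Q|=47/5, |W|=-12/5
  updated: d(A,QW)=65/2, d(QW,S)=35/2, d(QW,V)=77/2, d(QW,X)=27, d(QW,Y)=57/2
2. join A+S (d=11, Q=-242) ⇒ AS; edges |A|=-3/8, |S|=91/8
  updated: d(AS,QW)=39/2, d(AS,V)=49/2, d(AS,X)=89/2, d(AS,Y)=43/2
3. join AS+QW (d=39/2, Q=-165) ⇒ AQSW; edges |AS|=55/6, |QW|=31/3
  updated: d(AQSW,V)=87/4, d(AQSW,X)=26, d(AQSW,Y)=61/4
4. join AQSW+V (d=87/4, Q=-301/4) ⇒ AQSVW; edges |AQSW|=203/16, |V|=145/16
  updated: d(AQSVW,X)=101/8, d(AQSVW,Y)=13/4
5. join AQSVW+X (d=101/8, Q=-167/8) ⇒ AQSVWX; edges |AQSVW|=87/16, |X|=115/16
  updated: d(AQSVWX,Y)=-35/16
6. join AQSVWX+Y (d=-35/16) ⇒ AQSVWXY; edges |AQSVWX|=-35/32, |Y|=-35/32
final tree: (((((A:-3/8,S:91/8):55/6,(Q:47/5,W:-12/5):31/3):203/16,V:145/16):87/16,X:115/16):-35/32,Y:-35/32)
total length: 1115/16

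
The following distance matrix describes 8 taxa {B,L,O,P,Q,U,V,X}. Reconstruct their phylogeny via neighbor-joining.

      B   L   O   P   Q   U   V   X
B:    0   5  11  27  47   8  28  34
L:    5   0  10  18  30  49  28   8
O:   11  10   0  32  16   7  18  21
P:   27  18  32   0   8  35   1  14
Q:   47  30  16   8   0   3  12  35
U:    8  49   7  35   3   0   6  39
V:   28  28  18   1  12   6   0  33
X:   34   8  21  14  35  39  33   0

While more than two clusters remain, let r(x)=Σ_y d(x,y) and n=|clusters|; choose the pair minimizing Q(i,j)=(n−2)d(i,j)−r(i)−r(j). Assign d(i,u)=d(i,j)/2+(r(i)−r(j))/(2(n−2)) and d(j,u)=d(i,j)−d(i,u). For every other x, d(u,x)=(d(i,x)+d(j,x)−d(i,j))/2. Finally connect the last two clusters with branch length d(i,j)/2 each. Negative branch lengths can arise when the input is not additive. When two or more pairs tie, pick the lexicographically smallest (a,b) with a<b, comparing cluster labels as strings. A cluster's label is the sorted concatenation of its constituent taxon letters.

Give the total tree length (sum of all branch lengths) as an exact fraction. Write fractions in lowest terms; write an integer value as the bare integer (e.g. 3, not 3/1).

859/16

1. join L+X (d=8, Q=-284) ⇒ LX; edges |L|=1, |X|=7
  updated: d(B,LX)=31/2, d(LX,O)=23/2, d(LX,P)=12, d(LX,Q)=57/2, d(LX,U)=40, d(LX,V)=53/2
2. join P+V (d=1, Q=-403/2) ⇒ PV; edges |P|=57/20, |V|=-37/20
  updated: d(B,PV)=27, d(LX,PV)=75/4, d(O,PV)=49/2, d(PV,Q)=19/2, d(PV,U)=20
3. join Q+U (d=3, Q=-170) ⇒ QU; edges |Q|=19/4, |U|=-7/4
  updated: d(B,QU)=26, d(LX,QU)=131/4, d(O,QU)=10, d(PV,QU)=53/4
4. join PV+QU (d=53/4, Q=-503/4) ⇒ PQUV; edges |PV|=55/8, |QU|=51/8
  updated: d(B,PQUV)=159/8, d(LX,PQUV)=153/8, d(O,PQUV)=85/8
5. join B+LX (d=31/2, Q=-123/2) ⇒ BLX; edges |B|=125/16, |LX|=123/16
  updated: d(BLX,O)=7/2, d(BLX,PQUV)=47/4
6. join BLX+O (d=7/2, Q=-207/8) ⇒ BLOX; edges |BLX|=37/16, |O|=19/16
  updated: d(BLOX,PQUV)=151/16
7. join BLOX+PQUV (d=151/16) ⇒ BLOPQUVX; edges |BLOX|=151/32, |PQUV|=151/32
final tree: (((B:125/16,(L:1,X:7):123/16):37/16,O:19/16):151/32,((P:57/20,V:-37/20):55/8,(Q:19/4,U:-7/4):51/8):151/32)
total length: 859/16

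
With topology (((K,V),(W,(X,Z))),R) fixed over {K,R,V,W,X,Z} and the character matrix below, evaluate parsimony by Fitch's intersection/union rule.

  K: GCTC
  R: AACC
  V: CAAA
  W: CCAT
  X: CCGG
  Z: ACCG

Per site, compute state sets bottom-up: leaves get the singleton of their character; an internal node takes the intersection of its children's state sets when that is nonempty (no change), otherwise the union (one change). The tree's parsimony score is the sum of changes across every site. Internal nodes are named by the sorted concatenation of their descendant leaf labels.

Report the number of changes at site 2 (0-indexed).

site 0, node KV: K={G} ∪ V={C} → {C,G} (+1)
site 0, node XZ: X={C} ∪ Z={A} → {A,C} (+1)
site 0, node WXZ: W={C} ∩ XZ={A,C} → {C} (+0)
site 0, node KVWXZ: KV={C,G} ∩ WXZ={C} → {C} (+0)
site 0, node KRVWXZ: KVWXZ={C} ∪ R={A} → {A,C} (+1)
site 1, node KV: K={C} ∪ V={A} → {A,C} (+1)
site 1, node XZ: X={C} ∩ Z={C} → {C} (+0)
site 1, node WXZ: W={C} ∩ XZ={C} → {C} (+0)
site 1, node KVWXZ: KV={A,C} ∩ WXZ={C} → {C} (+0)
site 1, node KRVWXZ: KVWXZ={C} ∪ R={A} → {A,C} (+1)
site 2, node KV: K={T} ∪ V={A} → {A,T} (+1)
site 2, node XZ: X={G} ∪ Z={C} → {C,G} (+1)
site 2, node WXZ: W={A} ∪ XZ={C,G} → {A,C,G} (+1)
site 2, node KVWXZ: KV={A,T} ∩ WXZ={A,C,G} → {A} (+0)
site 2, node KRVWXZ: KVWXZ={A} ∪ R={C} → {A,C} (+1)
site 3, node KV: K={C} ∪ V={A} → {A,C} (+1)
site 3, node XZ: X={G} ∩ Z={G} → {G} (+0)
site 3, node WXZ: W={T} ∪ XZ={G} → {G,T} (+1)
site 3, node KVWXZ: KV={A,C} ∪ WXZ={G,T} → {A,C,G,T} (+1)
site 3, node KRVWXZ: KVWXZ={A,C,G,T} ∩ R={C} → {C} (+0)
per-site changes: [3, 2, 4, 3]; total = 12

4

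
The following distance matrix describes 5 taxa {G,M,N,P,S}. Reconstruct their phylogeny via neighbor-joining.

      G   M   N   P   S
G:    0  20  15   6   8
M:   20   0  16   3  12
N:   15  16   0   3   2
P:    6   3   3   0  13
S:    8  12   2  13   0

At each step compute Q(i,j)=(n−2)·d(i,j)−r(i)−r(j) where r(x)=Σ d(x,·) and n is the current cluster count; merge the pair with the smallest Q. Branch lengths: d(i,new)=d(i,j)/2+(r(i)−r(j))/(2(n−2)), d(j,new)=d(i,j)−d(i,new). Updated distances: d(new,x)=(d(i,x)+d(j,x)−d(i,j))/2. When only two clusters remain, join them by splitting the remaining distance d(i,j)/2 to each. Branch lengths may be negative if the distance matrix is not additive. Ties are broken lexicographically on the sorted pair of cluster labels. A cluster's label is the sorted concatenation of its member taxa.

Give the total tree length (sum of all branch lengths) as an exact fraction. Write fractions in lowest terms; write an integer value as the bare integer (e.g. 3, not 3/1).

1. join M+P (d=3, Q=-67) ⇒ MP; edges |M|=35/6, |P|=-17/6
  updated: d(G,MP)=23/2, d(MP,N)=8, d(MP,S)=11
2. join G+MP (d=23/2, Q=-42) ⇒ GMP; edges |G|=27/4, |MP|=19/4
  updated: d(GMP,N)=23/4, d(GMP,S)=15/4
3. join GMP+N (d=23/4, Q=-23/2) ⇒ GMNP; edges |GMP|=15/4, |N|=2
  updated: d(GMNP,S)=0
4. join GMNP+S (d=0) ⇒ GMNPS; edges |GMNP|=0, |S|=0
final tree: (((G:27/4,(M:35/6,P:-17/6):19/4):15/4,N:2):0,S:0)
total length: 81/4

81/4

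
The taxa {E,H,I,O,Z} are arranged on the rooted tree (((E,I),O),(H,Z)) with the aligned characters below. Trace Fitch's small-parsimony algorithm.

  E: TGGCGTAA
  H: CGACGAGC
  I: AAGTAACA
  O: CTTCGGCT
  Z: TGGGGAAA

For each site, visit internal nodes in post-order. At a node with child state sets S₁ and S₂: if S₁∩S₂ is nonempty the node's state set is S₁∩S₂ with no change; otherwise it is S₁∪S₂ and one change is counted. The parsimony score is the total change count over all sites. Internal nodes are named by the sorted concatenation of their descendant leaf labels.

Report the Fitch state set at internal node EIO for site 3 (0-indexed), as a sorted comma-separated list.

C

EI@0: {T} ∪ {A} = {A,T} (union, +1)
EIO@0: {A,T} ∪ {C} = {A,C,T} (union, +1)
HZ@0: {C} ∪ {T} = {C,T} (union, +1)
EHIOZ@0: {A,C,T} ∩ {C,T} = {C,T} (intersection, +0)
EI@1: {G} ∪ {A} = {A,G} (union, +1)
EIO@1: {A,G} ∪ {T} = {A,G,T} (union, +1)
HZ@1: {G} ∩ {G} = {G} (intersection, +0)
EHIOZ@1: {A,G,T} ∩ {G} = {G} (intersection, +0)
EI@2: {G} ∩ {G} = {G} (intersection, +0)
EIO@2: {G} ∪ {T} = {G,T} (union, +1)
HZ@2: {A} ∪ {G} = {A,G} (union, +1)
EHIOZ@2: {G,T} ∩ {A,G} = {G} (intersection, +0)
EI@3: {C} ∪ {T} = {C,T} (union, +1)
EIO@3: {C,T} ∩ {C} = {C} (intersection, +0)
HZ@3: {C} ∪ {G} = {C,G} (union, +1)
EHIOZ@3: {C} ∩ {C,G} = {C} (intersection, +0)
EI@4: {G} ∪ {A} = {A,G} (union, +1)
EIO@4: {A,G} ∩ {G} = {G} (intersection, +0)
HZ@4: {G} ∩ {G} = {G} (intersection, +0)
EHIOZ@4: {G} ∩ {G} = {G} (intersection, +0)
EI@5: {T} ∪ {A} = {A,T} (union, +1)
EIO@5: {A,T} ∪ {G} = {A,G,T} (union, +1)
HZ@5: {A} ∩ {A} = {A} (intersection, +0)
EHIOZ@5: {A,G,T} ∩ {A} = {A} (intersection, +0)
EI@6: {A} ∪ {C} = {A,C} (union, +1)
EIO@6: {A,C} ∩ {C} = {C} (intersection, +0)
HZ@6: {G} ∪ {A} = {A,G} (union, +1)
EHIOZ@6: {C} ∪ {A,G} = {A,C,G} (union, +1)
EI@7: {A} ∩ {A} = {A} (intersection, +0)
EIO@7: {A} ∪ {T} = {A,T} (union, +1)
HZ@7: {C} ∪ {A} = {A,C} (union, +1)
EHIOZ@7: {A,T} ∩ {A,C} = {A} (intersection, +0)
per-site changes: [3, 2, 2, 2, 1, 2, 3, 2]; total = 17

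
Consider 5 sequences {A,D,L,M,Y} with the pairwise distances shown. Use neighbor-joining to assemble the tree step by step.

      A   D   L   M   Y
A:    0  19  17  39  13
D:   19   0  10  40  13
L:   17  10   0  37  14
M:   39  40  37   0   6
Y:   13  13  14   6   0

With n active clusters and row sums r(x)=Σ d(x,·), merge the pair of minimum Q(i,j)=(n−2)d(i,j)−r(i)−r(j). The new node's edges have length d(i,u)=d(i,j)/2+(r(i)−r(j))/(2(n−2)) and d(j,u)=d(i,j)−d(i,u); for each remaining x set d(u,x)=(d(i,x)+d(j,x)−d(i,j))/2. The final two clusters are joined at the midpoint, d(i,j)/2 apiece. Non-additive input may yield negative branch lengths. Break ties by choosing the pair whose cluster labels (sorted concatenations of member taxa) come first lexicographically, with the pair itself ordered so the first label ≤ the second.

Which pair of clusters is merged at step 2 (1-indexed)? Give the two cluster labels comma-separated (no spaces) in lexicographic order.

1. join M+Y (d=6, Q=-150) ⇒ MY; edges |M|=47/3, |Y|=-29/3
  updated: d(A,MY)=23, d(D,MY)=47/2, d(L,MY)=45/2
2. join A+MY (d=23, Q=-82) ⇒ AMY; edges |A|=9, |MY|=14
  updated: d(AMY,D)=39/4, d(AMY,L)=33/4
3. join AMY+D (d=39/4, Q=-28) ⇒ ADMY; edges |AMY|=4, |D|=23/4
  updated: d(ADMY,L)=17/4
4. join ADMY+L (d=17/4) ⇒ ADLMY; edges |ADMY|=17/8, |L|=17/8
final tree: (((A:9,(M:47/3,Y:-29/3):14):4,D:23/4):17/8,L:17/8)
total length: 43

A,MY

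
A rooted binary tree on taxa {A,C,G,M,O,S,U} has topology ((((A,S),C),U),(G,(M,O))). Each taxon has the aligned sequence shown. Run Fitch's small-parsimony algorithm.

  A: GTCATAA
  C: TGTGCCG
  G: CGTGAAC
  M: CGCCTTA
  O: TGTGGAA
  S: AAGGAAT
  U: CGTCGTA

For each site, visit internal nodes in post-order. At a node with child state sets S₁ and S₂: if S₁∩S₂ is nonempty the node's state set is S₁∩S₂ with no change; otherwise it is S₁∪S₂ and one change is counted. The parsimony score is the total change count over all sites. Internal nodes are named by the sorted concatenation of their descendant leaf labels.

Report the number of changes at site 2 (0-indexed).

3

AS@0: {G} ∪ {A} = {A,G} (union, +1)
ACS@0: {A,G} ∪ {T} = {A,G,T} (union, +1)
ACSU@0: {A,G,T} ∪ {C} = {A,C,G,T} (union, +1)
MO@0: {C} ∪ {T} = {C,T} (union, +1)
GMO@0: {C} ∩ {C,T} = {C} (intersection, +0)
ACGMOSU@0: {A,C,G,T} ∩ {C} = {C} (intersection, +0)
AS@1: {T} ∪ {A} = {A,T} (union, +1)
ACS@1: {A,T} ∪ {G} = {A,G,T} (union, +1)
ACSU@1: {A,G,T} ∩ {G} = {G} (intersection, +0)
MO@1: {G} ∩ {G} = {G} (intersection, +0)
GMO@1: {G} ∩ {G} = {G} (intersection, +0)
ACGMOSU@1: {G} ∩ {G} = {G} (intersection, +0)
AS@2: {C} ∪ {G} = {C,G} (union, +1)
ACS@2: {C,G} ∪ {T} = {C,G,T} (union, +1)
ACSU@2: {C,G,T} ∩ {T} = {T} (intersection, +0)
MO@2: {C} ∪ {T} = {C,T} (union, +1)
GMO@2: {T} ∩ {C,T} = {T} (intersection, +0)
ACGMOSU@2: {T} ∩ {T} = {T} (intersection, +0)
AS@3: {A} ∪ {G} = {A,G} (union, +1)
ACS@3: {A,G} ∩ {G} = {G} (intersection, +0)
ACSU@3: {G} ∪ {C} = {C,G} (union, +1)
MO@3: {C} ∪ {G} = {C,G} (union, +1)
GMO@3: {G} ∩ {C,G} = {G} (intersection, +0)
ACGMOSU@3: {C,G} ∩ {G} = {G} (intersection, +0)
AS@4: {T} ∪ {A} = {A,T} (union, +1)
ACS@4: {A,T} ∪ {C} = {A,C,T} (union, +1)
ACSU@4: {A,C,T} ∪ {G} = {A,C,G,T} (union, +1)
MO@4: {T} ∪ {G} = {G,T} (union, +1)
GMO@4: {A} ∪ {G,T} = {A,G,T} (union, +1)
ACGMOSU@4: {A,C,G,T} ∩ {A,G,T} = {A,G,T} (intersection, +0)
AS@5: {A} ∩ {A} = {A} (intersection, +0)
ACS@5: {A} ∪ {C} = {A,C} (union, +1)
ACSU@5: {A,C} ∪ {T} = {A,C,T} (union, +1)
MO@5: {T} ∪ {A} = {A,T} (union, +1)
GMO@5: {A} ∩ {A,T} = {A} (intersection, +0)
ACGMOSU@5: {A,C,T} ∩ {A} = {A} (intersection, +0)
AS@6: {A} ∪ {T} = {A,T} (union, +1)
ACS@6: {A,T} ∪ {G} = {A,G,T} (union, +1)
ACSU@6: {A,G,T} ∩ {A} = {A} (intersection, +0)
MO@6: {A} ∩ {A} = {A} (intersection, +0)
GMO@6: {C} ∪ {A} = {A,C} (union, +1)
ACGMOSU@6: {A} ∩ {A,C} = {A} (intersection, +0)
per-site changes: [4, 2, 3, 3, 5, 3, 3]; total = 23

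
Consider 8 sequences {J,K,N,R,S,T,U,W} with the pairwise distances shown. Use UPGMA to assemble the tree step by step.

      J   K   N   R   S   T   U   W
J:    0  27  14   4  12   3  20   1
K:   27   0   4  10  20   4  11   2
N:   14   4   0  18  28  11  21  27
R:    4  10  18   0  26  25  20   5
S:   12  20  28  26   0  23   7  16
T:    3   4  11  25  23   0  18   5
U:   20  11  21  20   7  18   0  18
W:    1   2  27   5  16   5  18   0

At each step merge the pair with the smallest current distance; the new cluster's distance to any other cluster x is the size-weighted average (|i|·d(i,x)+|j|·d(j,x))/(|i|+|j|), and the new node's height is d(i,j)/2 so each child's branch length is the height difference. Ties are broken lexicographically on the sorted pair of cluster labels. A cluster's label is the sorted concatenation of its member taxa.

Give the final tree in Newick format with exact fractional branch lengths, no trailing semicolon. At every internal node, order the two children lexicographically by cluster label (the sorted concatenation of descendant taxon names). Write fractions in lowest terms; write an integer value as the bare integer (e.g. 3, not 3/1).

(((((J:1/2,W:1/2):3/2,T:2):11/3,R:17/3):67/48,(K:2,N:2):81/16):127/48,(S:7/2,U:7/2):149/24)

step 1: merge (J,W) at d=1; branch lengths J→1/2, W→1/2; new cluster JW
  updated: d(JW,K)=29/2, d(JW,N)=41/2, d(JW,R)=9/2, d(JW,S)=14, d(JW,T)=4, d(JW,U)=19
step 2: merge (JW,T) at d=4; branch lengths JW→3/2, T→2; new cluster JTW
  updated: d(JTW,K)=11, d(JTW,N)=52/3, d(JTW,R)=34/3, d(JTW,S)=17, d(JTW,U)=56/3
step 3: merge (K,N) at d=4; branch lengths K→2, N→2; new cluster KN
  updated: d(JTW,KN)=85/6, d(KN,R)=14, d(KN,S)=24, d(KN,U)=16
step 4: merge (S,U) at d=7; branch lengths S→7/2, U→7/2; new cluster SU
  updated: d(JTW,SU)=107/6, d(KN,SU)=20, d(R,SU)=23
step 5: merge (JTW,R) at d=34/3; branch lengths JTW→11/3, R→17/3; new cluster JRTW
  updated: d(JRTW,KN)=113/8, d(JRTW,SU)=153/8
step 6: merge (JRTW,KN) at d=113/8; branch lengths JRTW→67/48, KN→81/16; new cluster JKNRTW
  updated: d(JKNRTW,SU)=233/12
step 7: merge (JKNRTW,SU) at d=233/12; branch lengths JKNRTW→127/48, SU→149/24; new cluster JKNRSTUW
final tree: (((((J:1/2,W:1/2):3/2,T:2):11/3,R:17/3):67/48,(K:2,N:2):81/16):127/48,(S:7/2,U:7/2):149/24)
total length: 1927/48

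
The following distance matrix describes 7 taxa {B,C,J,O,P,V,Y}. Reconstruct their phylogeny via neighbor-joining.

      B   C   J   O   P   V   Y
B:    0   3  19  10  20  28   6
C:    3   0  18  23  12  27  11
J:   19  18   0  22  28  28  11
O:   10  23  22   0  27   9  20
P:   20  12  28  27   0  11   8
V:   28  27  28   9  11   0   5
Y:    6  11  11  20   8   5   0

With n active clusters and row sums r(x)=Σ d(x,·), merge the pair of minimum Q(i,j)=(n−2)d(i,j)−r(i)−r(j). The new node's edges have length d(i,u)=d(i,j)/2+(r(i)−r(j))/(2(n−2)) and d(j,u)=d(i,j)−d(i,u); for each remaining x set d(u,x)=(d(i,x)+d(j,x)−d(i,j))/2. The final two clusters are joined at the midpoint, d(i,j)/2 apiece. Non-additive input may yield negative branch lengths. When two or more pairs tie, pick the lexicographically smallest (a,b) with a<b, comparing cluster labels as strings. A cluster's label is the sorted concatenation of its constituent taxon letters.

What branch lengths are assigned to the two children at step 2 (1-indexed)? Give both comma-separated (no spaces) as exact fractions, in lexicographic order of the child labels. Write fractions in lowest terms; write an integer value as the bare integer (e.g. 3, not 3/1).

step 1: merge (O,V) at d=9, Q=-174; branch lengths O→24/5, V→21/5; new cluster OV
  updated: d(B,OV)=29/2, d(C,OV)=41/2, d(J,OV)=41/2, d(OV,P)=29/2, d(OV,Y)=8
step 2: merge (B,C) at d=3, Q=-115; branch lengths B→5/4, C→7/4; new cluster BC
  updated: d(BC,J)=17, d(BC,OV)=16, d(BC,P)=29/2, d(BC,Y)=7
step 3: merge (OV,P) at d=29/2, Q=-161/2; branch lengths OV→25/4, P→33/4; new cluster OPV
  updated: d(BC,OPV)=8, d(J,OPV)=17, d(OPV,Y)=3/4
step 4: merge (BC,J) at d=17, Q=-43; branch lengths BC→21/4, J→47/4; new cluster BCJ
  updated: d(BCJ,OPV)=4, d(BCJ,Y)=1/2
step 5: merge (BCJ,OPV) at d=4, Q=-21/4; branch lengths BCJ→15/8, OPV→17/8; new cluster BCJOPV
  updated: d(BCJOPV,Y)=-11/8
step 6: merge (BCJOPV,Y) at d=-11/8; branch lengths BCJOPV→-11/16, Y→-11/16; new cluster BCJOPVY
final tree: ((((B:5/4,C:7/4):21/4,J:47/4):15/8,((O:24/5,V:21/5):25/4,P:33/4):17/8):-11/16,Y:-11/16)
total length: 369/8

5/4,7/4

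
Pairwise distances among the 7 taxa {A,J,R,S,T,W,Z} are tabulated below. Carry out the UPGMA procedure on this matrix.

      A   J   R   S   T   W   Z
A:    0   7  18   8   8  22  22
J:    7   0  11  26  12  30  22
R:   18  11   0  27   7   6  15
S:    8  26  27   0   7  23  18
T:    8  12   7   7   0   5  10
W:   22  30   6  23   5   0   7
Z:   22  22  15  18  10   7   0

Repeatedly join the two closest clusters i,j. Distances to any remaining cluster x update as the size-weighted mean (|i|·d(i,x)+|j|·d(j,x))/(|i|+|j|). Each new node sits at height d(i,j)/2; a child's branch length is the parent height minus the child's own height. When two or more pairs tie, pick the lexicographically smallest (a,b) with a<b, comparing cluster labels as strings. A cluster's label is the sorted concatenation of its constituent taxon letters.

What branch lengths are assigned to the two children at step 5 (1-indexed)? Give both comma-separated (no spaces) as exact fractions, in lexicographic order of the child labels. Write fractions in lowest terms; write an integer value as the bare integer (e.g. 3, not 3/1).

iteration 1: select T,W (d=5); attach at lengths (5/2, 5/2); label the merged cluster TW
  updated: d(A,TW)=15, d(J,TW)=21, d(R,TW)=13/2, d(S,TW)=15, d(TW,Z)=17/2
iteration 2: select R,TW (d=13/2); attach at lengths (13/4, 3/4); label the merged cluster RTW
  updated: d(A,RTW)=16, d(J,RTW)=53/3, d(RTW,S)=19, d(RTW,Z)=32/3
iteration 3: select A,J (d=7); attach at lengths (7/2, 7/2); label the merged cluster AJ
  updated: d(AJ,RTW)=101/6, d(AJ,S)=17, d(AJ,Z)=22
iteration 4: select RTW,Z (d=32/3); attach at lengths (25/12, 16/3); label the merged cluster RTWZ
  updated: d(AJ,RTWZ)=145/8, d(RTWZ,S)=75/4
iteration 5: select AJ,S (d=17); attach at lengths (5, 17/2); label the merged cluster AJS
  updated: d(AJS,RTWZ)=55/3
iteration 6: select AJS,RTWZ (d=55/3); attach at lengths (2/3, 23/6); label the merged cluster AJRSTWZ
final tree: (((A:7/2,J:7/2):5,S:17/2):2/3,((R:13/4,(T:5/2,W:5/2):3/4):25/12,Z:16/3):23/6)
total length: 497/12

5,17/2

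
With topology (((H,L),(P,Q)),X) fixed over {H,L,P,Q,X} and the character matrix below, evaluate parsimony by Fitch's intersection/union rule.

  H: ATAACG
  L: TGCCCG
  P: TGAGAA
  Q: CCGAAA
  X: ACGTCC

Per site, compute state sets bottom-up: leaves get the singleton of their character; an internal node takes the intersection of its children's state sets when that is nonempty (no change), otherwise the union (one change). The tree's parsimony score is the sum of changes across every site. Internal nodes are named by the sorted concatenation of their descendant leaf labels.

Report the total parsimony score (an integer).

15

[col 0] HL: children H:{A}, L:{T} ∪→ {A,T}; cost 1
[col 0] PQ: children P:{T}, Q:{C} ∪→ {C,T}; cost 1
[col 0] HLPQ: children HL:{A,T}, PQ:{C,T} ∩→ {T}; cost 0
[col 0] HLPQX: children HLPQ:{T}, X:{A} ∪→ {A,T}; cost 1
[col 1] HL: children H:{T}, L:{G} ∪→ {G,T}; cost 1
[col 1] PQ: children P:{G}, Q:{C} ∪→ {C,G}; cost 1
[col 1] HLPQ: children HL:{G,T}, PQ:{C,G} ∩→ {G}; cost 0
[col 1] HLPQX: children HLPQ:{G}, X:{C} ∪→ {C,G}; cost 1
[col 2] HL: children H:{A}, L:{C} ∪→ {A,C}; cost 1
[col 2] PQ: children P:{A}, Q:{G} ∪→ {A,G}; cost 1
[col 2] HLPQ: children HL:{A,C}, PQ:{A,G} ∩→ {A}; cost 0
[col 2] HLPQX: children HLPQ:{A}, X:{G} ∪→ {A,G}; cost 1
[col 3] HL: children H:{A}, L:{C} ∪→ {A,C}; cost 1
[col 3] PQ: children P:{G}, Q:{A} ∪→ {A,G}; cost 1
[col 3] HLPQ: children HL:{A,C}, PQ:{A,G} ∩→ {A}; cost 0
[col 3] HLPQX: children HLPQ:{A}, X:{T} ∪→ {A,T}; cost 1
[col 4] HL: children H:{C}, L:{C} ∩→ {C}; cost 0
[col 4] PQ: children P:{A}, Q:{A} ∩→ {A}; cost 0
[col 4] HLPQ: children HL:{C}, PQ:{A} ∪→ {A,C}; cost 1
[col 4] HLPQX: children HLPQ:{A,C}, X:{C} ∩→ {C}; cost 0
[col 5] HL: children H:{G}, L:{G} ∩→ {G}; cost 0
[col 5] PQ: children P:{A}, Q:{A} ∩→ {A}; cost 0
[col 5] HLPQ: children HL:{G}, PQ:{A} ∪→ {A,G}; cost 1
[col 5] HLPQX: children HLPQ:{A,G}, X:{C} ∪→ {A,C,G}; cost 1
per-site changes: [3, 3, 3, 3, 1, 2]; total = 15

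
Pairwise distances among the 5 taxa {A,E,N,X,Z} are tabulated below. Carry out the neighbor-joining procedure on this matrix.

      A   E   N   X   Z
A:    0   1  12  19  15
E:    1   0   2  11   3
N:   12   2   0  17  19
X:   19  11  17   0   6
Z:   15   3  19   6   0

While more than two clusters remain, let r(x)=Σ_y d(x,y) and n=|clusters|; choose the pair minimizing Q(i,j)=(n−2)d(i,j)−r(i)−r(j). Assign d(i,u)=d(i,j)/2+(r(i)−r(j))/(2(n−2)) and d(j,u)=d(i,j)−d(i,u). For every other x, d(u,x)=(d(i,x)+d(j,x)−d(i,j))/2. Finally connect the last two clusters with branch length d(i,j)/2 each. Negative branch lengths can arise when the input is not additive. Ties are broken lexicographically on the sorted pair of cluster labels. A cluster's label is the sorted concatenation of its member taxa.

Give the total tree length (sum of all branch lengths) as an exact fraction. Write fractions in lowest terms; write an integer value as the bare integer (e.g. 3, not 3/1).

22

1. join X+Z (d=6, Q=-78) ⇒ XZ; edges |X|=14/3, |Z|=4/3
  updated: d(A,XZ)=14, d(E,XZ)=4, d(N,XZ)=15
2. join A+E (d=1, Q=-32) ⇒ AE; edges |A|=11/2, |E|=-9/2
  updated: d(AE,N)=13/2, d(AE,XZ)=17/2
3. join AE+N (d=13/2, Q=-30) ⇒ AEN; edges |AE|=0, |N|=13/2
  updated: d(AEN,XZ)=17/2
4. join AEN+XZ (d=17/2) ⇒ AENXZ; edges |AEN|=17/4, |XZ|=17/4
final tree: (((A:11/2,E:-9/2):0,N:13/2):17/4,(X:14/3,Z:4/3):17/4)
total length: 22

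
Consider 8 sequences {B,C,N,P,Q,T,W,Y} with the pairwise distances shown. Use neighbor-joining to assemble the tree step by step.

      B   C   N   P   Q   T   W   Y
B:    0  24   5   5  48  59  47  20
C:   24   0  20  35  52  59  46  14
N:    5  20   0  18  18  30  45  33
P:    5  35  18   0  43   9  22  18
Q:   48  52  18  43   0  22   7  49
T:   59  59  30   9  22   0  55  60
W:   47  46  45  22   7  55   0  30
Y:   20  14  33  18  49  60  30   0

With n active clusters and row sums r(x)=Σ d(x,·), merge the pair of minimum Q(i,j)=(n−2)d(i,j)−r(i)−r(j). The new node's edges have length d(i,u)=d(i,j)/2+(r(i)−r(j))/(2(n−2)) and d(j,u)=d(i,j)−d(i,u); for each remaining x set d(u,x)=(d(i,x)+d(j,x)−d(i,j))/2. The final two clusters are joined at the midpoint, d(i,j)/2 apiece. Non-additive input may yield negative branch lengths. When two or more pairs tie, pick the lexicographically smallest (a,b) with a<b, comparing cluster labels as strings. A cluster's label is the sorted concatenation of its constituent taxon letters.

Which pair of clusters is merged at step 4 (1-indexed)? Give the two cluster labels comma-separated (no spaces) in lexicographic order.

iteration 1: select Q,W (d=7, Q=-449); attach at lengths (29/12, 55/12); label the merged cluster QW
  updated: d(B,QW)=44, d(C,QW)=91/2, d(N,QW)=28, d(P,QW)=29, d(QW,T)=35, d(QW,Y)=36
iteration 2: select P,T (d=9, Q=-321); attach at lengths (-93/10, 183/10); label the merged cluster PT
  updated: d(B,PT)=55/2, d(C,PT)=85/2, d(N,PT)=39/2, d(PT,QW)=55/2, d(PT,Y)=69/2
iteration 3: select C,Y (d=14, Q=-455/2); attach at lengths (129/16, 95/16); label the merged cluster CY
  updated: d(B,CY)=15, d(CY,N)=39/2, d(CY,PT)=63/2, d(CY,QW)=135/4
iteration 4: select PT,QW (d=55/2, Q=-627/4); attach at lengths (221/24, 439/24); label the merged cluster PQTW
  updated: d(B,PQTW)=22, d(CY,PQTW)=151/8, d(N,PQTW)=10
iteration 5: select B,N (d=5, Q=-133/2); attach at lengths (35/8, 5/8); label the merged cluster BN
  updated: d(BN,CY)=59/4, d(BN,PQTW)=27/2
iteration 6: select BN,CY (d=59/4, Q=-377/8); attach at lengths (75/16, 161/16); label the merged cluster BCNY
  updated: d(BCNY,PQTW)=141/16
iteration 7: select BCNY,PQTW (d=141/16); attach at lengths (141/32, 141/32); label the merged cluster BCNPQTWY
final tree: (((B:35/8,N:5/8):75/16,(C:129/16,Y:95/16):161/16):141/32,((P:-93/10,T:183/10):221/24,(Q:29/12,W:55/12):439/24):141/32)
total length: 1377/16

PT,QW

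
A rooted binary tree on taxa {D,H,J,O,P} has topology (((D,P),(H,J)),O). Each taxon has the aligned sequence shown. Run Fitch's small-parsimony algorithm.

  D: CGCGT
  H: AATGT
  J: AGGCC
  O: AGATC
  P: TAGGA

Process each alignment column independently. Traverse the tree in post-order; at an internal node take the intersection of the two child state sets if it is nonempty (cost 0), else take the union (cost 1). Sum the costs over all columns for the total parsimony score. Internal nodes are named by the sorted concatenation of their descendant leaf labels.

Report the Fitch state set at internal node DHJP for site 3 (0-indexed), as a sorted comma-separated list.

site 0, node DP: D={C} ∪ P={T} → {C,T} (+1)
site 0, node HJ: H={A} ∩ J={A} → {A} (+0)
site 0, node DHJP: DP={C,T} ∪ HJ={A} → {A,C,T} (+1)
site 0, node DHJOP: DHJP={A,C,T} ∩ O={A} → {A} (+0)
site 1, node DP: D={G} ∪ P={A} → {A,G} (+1)
site 1, node HJ: H={A} ∪ J={G} → {A,G} (+1)
site 1, node DHJP: DP={A,G} ∩ HJ={A,G} → {A,G} (+0)
site 1, node DHJOP: DHJP={A,G} ∩ O={G} → {G} (+0)
site 2, node DP: D={C} ∪ P={G} → {C,G} (+1)
site 2, node HJ: H={T} ∪ J={G} → {G,T} (+1)
site 2, node DHJP: DP={C,G} ∩ HJ={G,T} → {G} (+0)
site 2, node DHJOP: DHJP={G} ∪ O={A} → {A,G} (+1)
site 3, node DP: D={G} ∩ P={G} → {G} (+0)
site 3, node HJ: H={G} ∪ J={C} → {C,G} (+1)
site 3, node DHJP: DP={G} ∩ HJ={C,G} → {G} (+0)
site 3, node DHJOP: DHJP={G} ∪ O={T} → {G,T} (+1)
site 4, node DP: D={T} ∪ P={A} → {A,T} (+1)
site 4, node HJ: H={T} ∪ J={C} → {C,T} (+1)
site 4, node DHJP: DP={A,T} ∩ HJ={C,T} → {T} (+0)
site 4, node DHJOP: DHJP={T} ∪ O={C} → {C,T} (+1)
per-site changes: [2, 2, 3, 2, 3]; total = 12

G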